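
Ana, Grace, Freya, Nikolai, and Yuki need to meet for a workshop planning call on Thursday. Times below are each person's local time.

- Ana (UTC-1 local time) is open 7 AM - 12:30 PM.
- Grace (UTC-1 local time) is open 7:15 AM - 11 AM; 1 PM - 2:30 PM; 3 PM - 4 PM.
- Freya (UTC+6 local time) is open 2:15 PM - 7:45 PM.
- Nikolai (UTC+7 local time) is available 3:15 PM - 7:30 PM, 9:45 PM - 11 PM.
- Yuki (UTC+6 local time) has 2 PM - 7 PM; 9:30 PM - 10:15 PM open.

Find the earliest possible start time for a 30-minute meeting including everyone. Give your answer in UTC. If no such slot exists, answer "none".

08:15

Ana in UTC: 08:00-13:30 (add 1h to convert from UTC-1).
Grace in UTC: 08:15-12:00, 14:00-15:30, 16:00-17:00 (add 1h to convert from UTC-1).
Freya in UTC: 08:15-13:45 (subtract 6h to convert from UTC+6).
Nikolai in UTC: 08:15-12:30, 14:45-16:00 (subtract 7h to convert from UTC+7).
Yuki in UTC: 08:00-13:00, 15:30-16:15 (subtract 6h to convert from UTC+6).
Ana ∩ Grace: 08:15-12:00.
Ana ∩ Grace ∩ Freya: 08:15-12:00.
Ana ∩ Grace ∩ Freya ∩ Nikolai: 08:15-12:00.
Ana ∩ Grace ∩ Freya ∩ Nikolai ∩ Yuki: 08:15-12:00.
So the common availability across everyone is 08:15-12:00.
The first common window of at least 30 minutes is 08:15-12:00, so the earliest start is 08:15.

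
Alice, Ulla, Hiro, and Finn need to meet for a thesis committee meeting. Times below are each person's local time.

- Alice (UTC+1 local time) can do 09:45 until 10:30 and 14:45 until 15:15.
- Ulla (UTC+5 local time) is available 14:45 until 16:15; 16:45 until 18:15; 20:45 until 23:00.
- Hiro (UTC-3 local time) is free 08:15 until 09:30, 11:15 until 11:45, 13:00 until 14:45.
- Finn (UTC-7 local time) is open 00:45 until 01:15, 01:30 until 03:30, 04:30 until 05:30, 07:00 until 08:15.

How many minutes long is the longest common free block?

0

Alice in UTC: 08:45-09:30, 13:45-14:15 (subtract 1h to convert from UTC+1).
Ulla in UTC: 09:45-11:15, 11:45-13:15, 15:45-18:00 (subtract 5h to convert from UTC+5).
Hiro in UTC: 11:15-12:30, 14:15-14:45, 16:00-17:45 (add 3h to convert from UTC-3).
Finn in UTC: 07:45-08:15, 08:30-10:30, 11:30-12:30, 14:00-15:15 (add 7h to convert from UTC-7).
Alice ∩ Ulla: ∅.
Alice ∩ Ulla ∩ Hiro: ∅.
Alice ∩ Ulla ∩ Hiro ∩ Finn: ∅.
There is no time when everyone is free.
No common window exists, so the longest block is 0 minutes.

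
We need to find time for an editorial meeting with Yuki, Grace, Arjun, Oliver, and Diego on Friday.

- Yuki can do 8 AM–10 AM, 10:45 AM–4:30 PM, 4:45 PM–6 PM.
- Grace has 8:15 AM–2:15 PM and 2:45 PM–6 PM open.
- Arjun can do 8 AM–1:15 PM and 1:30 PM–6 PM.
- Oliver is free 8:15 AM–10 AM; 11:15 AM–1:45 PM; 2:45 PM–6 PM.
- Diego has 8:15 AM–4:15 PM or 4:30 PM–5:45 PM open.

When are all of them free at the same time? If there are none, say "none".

Yuki ∩ Grace: 08:15-10:00, 10:45-14:15, 14:45-16:30, 16:45-18:00.
Yuki ∩ Grace ∩ Arjun: 08:15-10:00, 10:45-13:15, 13:30-14:15, 14:45-16:30, 16:45-18:00.
Yuki ∩ Grace ∩ Arjun ∩ Oliver: 08:15-10:00, 11:15-13:15, 13:30-13:45, 14:45-16:30, 16:45-18:00.
Yuki ∩ Grace ∩ Arjun ∩ Oliver ∩ Diego: 08:15-10:00, 11:15-13:15, 13:30-13:45, 14:45-16:15, 16:45-17:45.

08:15-10:00, 11:15-13:15, 13:30-13:45, 14:45-16:15, 16:45-17:45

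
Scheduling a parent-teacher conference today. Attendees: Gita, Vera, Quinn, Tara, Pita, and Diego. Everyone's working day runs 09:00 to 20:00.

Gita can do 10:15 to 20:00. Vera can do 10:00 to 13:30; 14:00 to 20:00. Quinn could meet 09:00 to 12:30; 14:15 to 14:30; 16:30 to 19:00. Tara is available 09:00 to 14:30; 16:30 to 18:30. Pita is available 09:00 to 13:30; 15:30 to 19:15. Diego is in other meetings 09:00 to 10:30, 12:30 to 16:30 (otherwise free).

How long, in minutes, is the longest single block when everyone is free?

Gita free: 10:15-20:00.
Vera free: 10:00-13:30, 14:00-20:00.
Quinn free: 09:00-12:30, 14:15-14:30, 16:30-19:00.
Tara free: 09:00-14:30, 16:30-18:30.
Pita free: 09:00-13:30, 15:30-19:15.
Diego free: 10:30-12:30, 16:30-20:00 (invert busy blocks within the working day).
Gita ∩ Vera: 10:15-13:30, 14:00-20:00.
Gita ∩ Vera ∩ Quinn: 10:15-12:30, 14:15-14:30, 16:30-19:00.
Gita ∩ Vera ∩ Quinn ∩ Tara: 10:15-12:30, 14:15-14:30, 16:30-18:30.
Gita ∩ Vera ∩ Quinn ∩ Tara ∩ Pita: 10:15-12:30, 16:30-18:30.
Gita ∩ Vera ∩ Quinn ∩ Tara ∩ Pita ∩ Diego: 10:30-12:30, 16:30-18:30.
The longest is 10:30-12:30 at 120 minutes.

120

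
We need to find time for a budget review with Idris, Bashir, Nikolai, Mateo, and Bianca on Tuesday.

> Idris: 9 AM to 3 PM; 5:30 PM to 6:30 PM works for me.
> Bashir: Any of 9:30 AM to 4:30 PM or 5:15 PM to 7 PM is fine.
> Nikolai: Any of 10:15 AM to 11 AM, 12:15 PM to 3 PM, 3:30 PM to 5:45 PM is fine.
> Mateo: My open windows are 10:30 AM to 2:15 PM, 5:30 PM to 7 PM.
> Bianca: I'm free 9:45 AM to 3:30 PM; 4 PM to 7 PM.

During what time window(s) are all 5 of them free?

Idris ∩ Bashir: 09:30-15:00, 17:30-18:30.
Idris ∩ Bashir ∩ Nikolai: 10:15-11:00, 12:15-15:00, 17:30-17:45.
Idris ∩ Bashir ∩ Nikolai ∩ Mateo: 10:30-11:00, 12:15-14:15, 17:30-17:45.
Idris ∩ Bashir ∩ Nikolai ∩ Mateo ∩ Bianca: 10:30-11:00, 12:15-14:15, 17:30-17:45.
So the common availability across everyone is 10:30-11:00, 12:15-14:15, 17:30-17:45.

10:30-11:00, 12:15-14:15, 17:30-17:45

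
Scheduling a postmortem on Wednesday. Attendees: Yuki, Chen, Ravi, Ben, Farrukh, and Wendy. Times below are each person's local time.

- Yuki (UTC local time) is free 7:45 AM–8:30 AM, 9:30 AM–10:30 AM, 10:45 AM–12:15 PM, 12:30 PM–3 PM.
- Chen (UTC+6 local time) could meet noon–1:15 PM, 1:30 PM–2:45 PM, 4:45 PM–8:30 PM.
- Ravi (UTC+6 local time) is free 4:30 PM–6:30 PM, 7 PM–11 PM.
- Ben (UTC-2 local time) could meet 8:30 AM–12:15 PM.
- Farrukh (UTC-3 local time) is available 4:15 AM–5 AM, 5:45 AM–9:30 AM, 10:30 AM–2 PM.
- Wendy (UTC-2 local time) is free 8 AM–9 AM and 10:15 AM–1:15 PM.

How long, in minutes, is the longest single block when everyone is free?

Yuki in UTC: 07:45-08:30, 09:30-10:30, 10:45-12:15, 12:30-15:00.
Chen in UTC: 06:00-07:15, 07:30-08:45, 10:45-14:30 (subtract 6h to convert from UTC+6).
Ravi in UTC: 10:30-12:30, 13:00-17:00 (subtract 6h to convert from UTC+6).
Ben in UTC: 10:30-14:15 (add 2h to convert from UTC-2).
Farrukh in UTC: 07:15-08:00, 08:45-12:30, 13:30-17:00 (add 3h to convert from UTC-3).
Wendy in UTC: 10:00-11:00, 12:15-15:15 (add 2h to convert from UTC-2).
Yuki ∩ Chen: 07:45-08:30, 10:45-12:15, 12:30-14:30.
Yuki ∩ Chen ∩ Ravi: 10:45-12:15, 13:00-14:30.
Yuki ∩ Chen ∩ Ravi ∩ Ben: 10:45-12:15, 13:00-14:15.
Yuki ∩ Chen ∩ Ravi ∩ Ben ∩ Farrukh: 10:45-12:15, 13:30-14:15.
Yuki ∩ Chen ∩ Ravi ∩ Ben ∩ Farrukh ∩ Wendy: 10:45-11:00, 13:30-14:15.
The longest is 13:30-14:15 at 45 minutes.

45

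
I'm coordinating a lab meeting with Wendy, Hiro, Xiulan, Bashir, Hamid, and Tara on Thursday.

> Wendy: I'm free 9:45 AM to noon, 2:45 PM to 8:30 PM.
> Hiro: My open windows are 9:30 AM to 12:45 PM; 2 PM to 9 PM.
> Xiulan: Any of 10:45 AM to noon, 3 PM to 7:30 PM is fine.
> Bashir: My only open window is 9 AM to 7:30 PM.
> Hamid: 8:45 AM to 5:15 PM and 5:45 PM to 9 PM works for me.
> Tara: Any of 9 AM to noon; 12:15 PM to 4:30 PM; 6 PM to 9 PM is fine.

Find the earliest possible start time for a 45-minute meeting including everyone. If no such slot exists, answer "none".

Wendy ∩ Hiro: 09:45-12:00, 14:45-20:30.
Wendy ∩ Hiro ∩ Xiulan: 10:45-12:00, 15:00-19:30.
Wendy ∩ Hiro ∩ Xiulan ∩ Bashir: 10:45-12:00, 15:00-19:30.
Wendy ∩ Hiro ∩ Xiulan ∩ Bashir ∩ Hamid: 10:45-12:00, 15:00-17:15, 17:45-19:30.
Wendy ∩ Hiro ∩ Xiulan ∩ Bashir ∩ Hamid ∩ Tara: 10:45-12:00, 15:00-16:30, 18:00-19:30.
The first common window of at least 45 minutes is 10:45-12:00, so the earliest start is 10:45.

10:45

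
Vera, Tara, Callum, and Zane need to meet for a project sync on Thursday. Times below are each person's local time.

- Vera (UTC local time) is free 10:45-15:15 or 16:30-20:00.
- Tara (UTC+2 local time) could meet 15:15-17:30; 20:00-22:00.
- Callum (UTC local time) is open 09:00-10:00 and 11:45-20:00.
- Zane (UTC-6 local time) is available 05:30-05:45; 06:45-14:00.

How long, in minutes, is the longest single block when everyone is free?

120

Vera in UTC: 10:45-15:15, 16:30-20:00.
Tara in UTC: 13:15-15:30, 18:00-20:00 (subtract 2h to convert from UTC+2).
Callum in UTC: 09:00-10:00, 11:45-20:00.
Zane in UTC: 11:30-11:45, 12:45-20:00 (add 6h to convert from UTC-6).
Vera ∩ Tara: 13:15-15:15, 18:00-20:00.
Vera ∩ Tara ∩ Callum: 13:15-15:15, 18:00-20:00.
Vera ∩ Tara ∩ Callum ∩ Zane: 13:15-15:15, 18:00-20:00.
The longest is 13:15-15:15 at 120 minutes.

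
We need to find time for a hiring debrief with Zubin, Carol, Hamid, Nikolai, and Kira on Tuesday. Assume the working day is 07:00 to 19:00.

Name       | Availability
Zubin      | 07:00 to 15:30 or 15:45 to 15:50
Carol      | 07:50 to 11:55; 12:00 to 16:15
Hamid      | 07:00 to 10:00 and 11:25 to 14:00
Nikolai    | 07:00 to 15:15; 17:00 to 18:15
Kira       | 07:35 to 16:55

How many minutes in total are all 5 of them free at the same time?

280

Zubin ∩ Carol: 07:50-11:55, 12:00-15:30, 15:45-15:50.
Zubin ∩ Carol ∩ Hamid: 07:50-10:00, 11:25-11:55, 12:00-14:00.
Zubin ∩ Carol ∩ Hamid ∩ Nikolai: 07:50-10:00, 11:25-11:55, 12:00-14:00.
Zubin ∩ Carol ∩ Hamid ∩ Nikolai ∩ Kira: 07:50-10:00, 11:25-11:55, 12:00-14:00.
So the common availability across everyone is 07:50-10:00, 11:25-11:55, 12:00-14:00.
Summing the common windows: 130 + 30 + 120 = 280 minutes.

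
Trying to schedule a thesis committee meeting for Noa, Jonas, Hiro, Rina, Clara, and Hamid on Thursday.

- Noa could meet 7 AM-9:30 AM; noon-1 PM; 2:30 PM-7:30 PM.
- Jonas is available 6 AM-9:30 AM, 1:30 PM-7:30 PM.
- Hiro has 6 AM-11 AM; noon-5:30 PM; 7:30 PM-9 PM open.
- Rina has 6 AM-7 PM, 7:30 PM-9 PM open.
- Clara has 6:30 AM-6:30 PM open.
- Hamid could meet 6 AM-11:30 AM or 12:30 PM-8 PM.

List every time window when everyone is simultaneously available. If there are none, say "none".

Noa ∩ Jonas: 07:00-09:30, 14:30-19:30.
Noa ∩ Jonas ∩ Hiro: 07:00-09:30, 14:30-17:30.
Noa ∩ Jonas ∩ Hiro ∩ Rina: 07:00-09:30, 14:30-17:30.
Noa ∩ Jonas ∩ Hiro ∩ Rina ∩ Clara: 07:00-09:30, 14:30-17:30.
Noa ∩ Jonas ∩ Hiro ∩ Rina ∩ Clara ∩ Hamid: 07:00-09:30, 14:30-17:30.
So the common availability across everyone is 07:00-09:30, 14:30-17:30.

07:00-09:30, 14:30-17:30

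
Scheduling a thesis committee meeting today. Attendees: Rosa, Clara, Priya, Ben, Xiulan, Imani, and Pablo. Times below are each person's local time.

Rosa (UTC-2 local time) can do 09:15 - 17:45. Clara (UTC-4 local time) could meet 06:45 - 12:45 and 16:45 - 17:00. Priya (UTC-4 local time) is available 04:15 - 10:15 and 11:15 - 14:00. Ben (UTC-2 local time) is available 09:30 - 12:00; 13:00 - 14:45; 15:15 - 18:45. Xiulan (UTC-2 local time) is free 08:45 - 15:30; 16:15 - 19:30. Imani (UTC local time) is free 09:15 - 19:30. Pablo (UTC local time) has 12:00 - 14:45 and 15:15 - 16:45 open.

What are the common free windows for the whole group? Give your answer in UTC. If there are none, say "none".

Rosa in UTC: 11:15-19:45 (add 2h to convert from UTC-2).
Clara in UTC: 10:45-16:45, 20:45-21:00 (add 4h to convert from UTC-4).
Priya in UTC: 08:15-14:15, 15:15-18:00 (add 4h to convert from UTC-4).
Ben in UTC: 11:30-14:00, 15:00-16:45, 17:15-20:45 (add 2h to convert from UTC-2).
Xiulan in UTC: 10:45-17:30, 18:15-21:30 (add 2h to convert from UTC-2).
Imani in UTC: 09:15-19:30.
Pablo in UTC: 12:00-14:45, 15:15-16:45.
Rosa ∩ Clara: 11:15-16:45.
Rosa ∩ Clara ∩ Priya: 11:15-14:15, 15:15-16:45.
Rosa ∩ Clara ∩ Priya ∩ Ben: 11:30-14:00, 15:15-16:45.
Rosa ∩ Clara ∩ Priya ∩ Ben ∩ Xiulan: 11:30-14:00, 15:15-16:45.
Rosa ∩ Clara ∩ Priya ∩ Ben ∩ Xiulan ∩ Imani: 11:30-14:00, 15:15-16:45.
Rosa ∩ Clara ∩ Priya ∩ Ben ∩ Xiulan ∩ Imani ∩ Pablo: 12:00-14:00, 15:15-16:45.
Those are the intersection windows.

12:00-14:00, 15:15-16:45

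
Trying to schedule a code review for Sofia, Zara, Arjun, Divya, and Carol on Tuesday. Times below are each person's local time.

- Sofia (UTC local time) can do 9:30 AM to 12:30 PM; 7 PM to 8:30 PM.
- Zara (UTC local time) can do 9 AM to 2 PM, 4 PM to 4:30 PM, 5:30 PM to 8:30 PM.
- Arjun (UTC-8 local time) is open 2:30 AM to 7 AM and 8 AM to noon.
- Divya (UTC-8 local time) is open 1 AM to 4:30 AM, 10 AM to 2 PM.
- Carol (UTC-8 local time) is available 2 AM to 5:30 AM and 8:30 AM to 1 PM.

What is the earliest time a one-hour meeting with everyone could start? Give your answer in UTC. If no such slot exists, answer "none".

10:30

Sofia in UTC: 09:30-12:30, 19:00-20:30.
Zara in UTC: 09:00-14:00, 16:00-16:30, 17:30-20:30.
Arjun in UTC: 10:30-15:00, 16:00-20:00 (add 8h to convert from UTC-8).
Divya in UTC: 09:00-12:30, 18:00-22:00 (add 8h to convert from UTC-8).
Carol in UTC: 10:00-13:30, 16:30-21:00 (add 8h to convert from UTC-8).
Sofia ∩ Zara: 09:30-12:30, 19:00-20:30.
Sofia ∩ Zara ∩ Arjun: 10:30-12:30, 19:00-20:00.
Sofia ∩ Zara ∩ Arjun ∩ Divya: 10:30-12:30, 19:00-20:00.
Sofia ∩ Zara ∩ Arjun ∩ Divya ∩ Carol: 10:30-12:30, 19:00-20:00.
The first common window of at least 60 minutes is 10:30-12:30, so the earliest start is 10:30.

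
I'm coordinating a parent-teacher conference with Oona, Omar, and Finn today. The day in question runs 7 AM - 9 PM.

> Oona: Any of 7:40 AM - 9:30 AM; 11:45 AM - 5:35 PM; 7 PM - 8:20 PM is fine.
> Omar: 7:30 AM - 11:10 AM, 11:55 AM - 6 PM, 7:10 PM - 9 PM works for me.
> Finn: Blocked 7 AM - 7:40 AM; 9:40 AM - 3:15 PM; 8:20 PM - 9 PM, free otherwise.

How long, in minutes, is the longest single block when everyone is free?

140

Oona free: 07:40-09:30, 11:45-17:35, 19:00-20:20.
Omar free: 07:30-11:10, 11:55-18:00, 19:10-21:00.
Finn free: 07:40-09:40, 15:15-20:20 (invert busy blocks within the working day).
Oona ∩ Omar: 07:40-09:30, 11:55-17:35, 19:10-20:20.
Oona ∩ Omar ∩ Finn: 07:40-09:30, 15:15-17:35, 19:10-20:20.
The longest is 15:15-17:35 at 140 minutes.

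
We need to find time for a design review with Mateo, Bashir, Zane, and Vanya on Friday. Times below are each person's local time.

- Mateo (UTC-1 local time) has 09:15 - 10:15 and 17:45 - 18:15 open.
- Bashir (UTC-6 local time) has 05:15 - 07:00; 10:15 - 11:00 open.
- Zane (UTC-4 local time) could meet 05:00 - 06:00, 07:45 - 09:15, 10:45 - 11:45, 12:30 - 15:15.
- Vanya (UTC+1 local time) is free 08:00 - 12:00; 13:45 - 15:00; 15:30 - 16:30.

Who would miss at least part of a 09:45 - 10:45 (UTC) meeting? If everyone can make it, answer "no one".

Bashir, Mateo, Zane

Mateo in UTC: 10:15-11:15, 18:45-19:15 (add 1h to convert from UTC-1).
Bashir in UTC: 11:15-13:00, 16:15-17:00 (add 6h to convert from UTC-6).
Zane in UTC: 09:00-10:00, 11:45-13:15, 14:45-15:45, 16:30-19:15 (add 4h to convert from UTC-4).
Vanya in UTC: 07:00-11:00, 12:45-14:00, 14:30-15:30 (subtract 1h to convert from UTC+1).
Mateo: not fully free for 09:45-10:45. Bashir: not fully free for 09:45-10:45. Zane: not fully free for 09:45-10:45. Vanya: free for 09:45-10:45.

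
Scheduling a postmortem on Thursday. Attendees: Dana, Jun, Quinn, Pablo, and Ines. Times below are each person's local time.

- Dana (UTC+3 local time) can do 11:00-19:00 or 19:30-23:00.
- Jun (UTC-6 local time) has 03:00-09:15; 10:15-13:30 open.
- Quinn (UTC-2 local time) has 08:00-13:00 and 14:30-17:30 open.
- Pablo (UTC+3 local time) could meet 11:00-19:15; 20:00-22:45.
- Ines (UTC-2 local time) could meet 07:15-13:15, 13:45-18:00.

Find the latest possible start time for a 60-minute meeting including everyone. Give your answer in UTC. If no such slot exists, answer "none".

Dana in UTC: 08:00-16:00, 16:30-20:00 (subtract 3h to convert from UTC+3).
Jun in UTC: 09:00-15:15, 16:15-19:30 (add 6h to convert from UTC-6).
Quinn in UTC: 10:00-15:00, 16:30-19:30 (add 2h to convert from UTC-2).
Pablo in UTC: 08:00-16:15, 17:00-19:45 (subtract 3h to convert from UTC+3).
Ines in UTC: 09:15-15:15, 15:45-20:00 (add 2h to convert from UTC-2).
Dana ∩ Jun: 09:00-15:15, 16:30-19:30.
Dana ∩ Jun ∩ Quinn: 10:00-15:00, 16:30-19:30.
Dana ∩ Jun ∩ Quinn ∩ Pablo: 10:00-15:00, 17:00-19:30.
Dana ∩ Jun ∩ Quinn ∩ Pablo ∩ Ines: 10:00-15:00, 17:00-19:30.
The last common window of at least 60 minutes is 17:00-19:30; a 60-minute meeting can start as late as 18:30 and still end by 19:30.

18:30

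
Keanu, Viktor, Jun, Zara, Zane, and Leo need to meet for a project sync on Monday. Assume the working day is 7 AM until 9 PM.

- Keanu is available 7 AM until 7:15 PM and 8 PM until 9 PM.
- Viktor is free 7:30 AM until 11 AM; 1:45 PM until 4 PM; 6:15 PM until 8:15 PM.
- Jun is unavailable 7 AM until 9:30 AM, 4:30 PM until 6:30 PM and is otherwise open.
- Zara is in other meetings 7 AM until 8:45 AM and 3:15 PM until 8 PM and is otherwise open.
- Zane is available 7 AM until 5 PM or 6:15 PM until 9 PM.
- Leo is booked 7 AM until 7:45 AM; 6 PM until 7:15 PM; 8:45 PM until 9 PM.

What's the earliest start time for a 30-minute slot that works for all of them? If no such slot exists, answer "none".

Keanu free: 07:00-19:15, 20:00-21:00.
Viktor free: 07:30-11:00, 13:45-16:00, 18:15-20:15.
Jun free: 09:30-16:30, 18:30-21:00 (invert busy blocks within the working day).
Zara free: 08:45-15:15, 20:00-21:00 (invert busy blocks within the working day).
Zane free: 07:00-17:00, 18:15-21:00.
Leo free: 07:45-18:00, 19:15-20:45 (invert busy blocks within the working day).
Keanu ∩ Viktor: 07:30-11:00, 13:45-16:00, 18:15-19:15, 20:00-20:15.
Keanu ∩ Viktor ∩ Jun: 09:30-11:00, 13:45-16:00, 18:30-19:15, 20:00-20:15.
Keanu ∩ Viktor ∩ Jun ∩ Zara: 09:30-11:00, 13:45-15:15, 20:00-20:15.
Keanu ∩ Viktor ∩ Jun ∩ Zara ∩ Zane: 09:30-11:00, 13:45-15:15, 20:00-20:15.
Keanu ∩ Viktor ∩ Jun ∩ Zara ∩ Zane ∩ Leo: 09:30-11:00, 13:45-15:15, 20:00-20:15.
So the common availability across everyone is 09:30-11:00, 13:45-15:15, 20:00-20:15.
The first common window of at least 30 minutes is 09:30-11:00, so the earliest start is 09:30.

09:30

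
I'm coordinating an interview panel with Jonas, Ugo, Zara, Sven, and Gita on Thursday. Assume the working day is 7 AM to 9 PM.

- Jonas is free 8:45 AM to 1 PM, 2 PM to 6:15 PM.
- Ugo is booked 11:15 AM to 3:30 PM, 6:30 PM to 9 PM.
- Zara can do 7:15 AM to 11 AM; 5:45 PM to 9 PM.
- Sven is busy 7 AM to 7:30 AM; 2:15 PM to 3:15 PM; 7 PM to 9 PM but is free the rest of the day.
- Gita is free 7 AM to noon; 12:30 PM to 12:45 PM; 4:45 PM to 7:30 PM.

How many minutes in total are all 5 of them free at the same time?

Jonas free: 08:45-13:00, 14:00-18:15.
Ugo free: 07:00-11:15, 15:30-18:30 (invert busy blocks within the working day).
Zara free: 07:15-11:00, 17:45-21:00.
Sven free: 07:30-14:15, 15:15-19:00 (invert busy blocks within the working day).
Gita free: 07:00-12:00, 12:30-12:45, 16:45-19:30.
Jonas ∩ Ugo: 08:45-11:15, 15:30-18:15.
Jonas ∩ Ugo ∩ Zara: 08:45-11:00, 17:45-18:15.
Jonas ∩ Ugo ∩ Zara ∩ Sven: 08:45-11:00, 17:45-18:15.
Jonas ∩ Ugo ∩ Zara ∩ Sven ∩ Gita: 08:45-11:00, 17:45-18:15.
Summing the common windows: 135 + 30 = 165 minutes.

165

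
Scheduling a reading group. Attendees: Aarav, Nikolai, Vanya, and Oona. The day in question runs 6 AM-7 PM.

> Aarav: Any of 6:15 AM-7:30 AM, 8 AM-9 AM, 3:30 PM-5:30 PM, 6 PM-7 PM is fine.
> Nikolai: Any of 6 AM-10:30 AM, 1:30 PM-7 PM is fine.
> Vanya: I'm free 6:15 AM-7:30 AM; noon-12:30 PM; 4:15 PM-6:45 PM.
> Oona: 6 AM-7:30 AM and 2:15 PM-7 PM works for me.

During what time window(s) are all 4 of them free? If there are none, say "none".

Aarav ∩ Nikolai: 06:15-07:30, 08:00-09:00, 15:30-17:30, 18:00-19:00.
Aarav ∩ Nikolai ∩ Vanya: 06:15-07:30, 16:15-17:30, 18:00-18:45.
Aarav ∩ Nikolai ∩ Vanya ∩ Oona: 06:15-07:30, 16:15-17:30, 18:00-18:45.

06:15-07:30, 16:15-17:30, 18:00-18:45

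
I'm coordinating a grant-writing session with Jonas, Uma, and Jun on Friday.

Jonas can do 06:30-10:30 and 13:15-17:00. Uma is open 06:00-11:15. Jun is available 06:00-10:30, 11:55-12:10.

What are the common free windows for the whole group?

06:30-10:30

Jonas ∩ Uma: 06:30-10:30.
Jonas ∩ Uma ∩ Jun: 06:30-10:30.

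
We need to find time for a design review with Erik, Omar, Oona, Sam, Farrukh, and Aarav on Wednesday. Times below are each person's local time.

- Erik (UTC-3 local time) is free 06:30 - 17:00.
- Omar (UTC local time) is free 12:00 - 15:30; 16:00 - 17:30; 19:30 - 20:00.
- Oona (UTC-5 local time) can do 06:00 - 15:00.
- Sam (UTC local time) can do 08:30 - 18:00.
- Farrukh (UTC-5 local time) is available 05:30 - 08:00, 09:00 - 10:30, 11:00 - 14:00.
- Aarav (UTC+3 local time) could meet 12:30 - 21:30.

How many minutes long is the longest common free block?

90

Erik in UTC: 09:30-20:00 (add 3h to convert from UTC-3).
Omar in UTC: 12:00-15:30, 16:00-17:30, 19:30-20:00.
Oona in UTC: 11:00-20:00 (add 5h to convert from UTC-5).
Sam in UTC: 08:30-18:00.
Farrukh in UTC: 10:30-13:00, 14:00-15:30, 16:00-19:00 (add 5h to convert from UTC-5).
Aarav in UTC: 09:30-18:30 (subtract 3h to convert from UTC+3).
Erik ∩ Omar: 12:00-15:30, 16:00-17:30, 19:30-20:00.
Erik ∩ Omar ∩ Oona: 12:00-15:30, 16:00-17:30, 19:30-20:00.
Erik ∩ Omar ∩ Oona ∩ Sam: 12:00-15:30, 16:00-17:30.
Erik ∩ Omar ∩ Oona ∩ Sam ∩ Farrukh: 12:00-13:00, 14:00-15:30, 16:00-17:30.
Erik ∩ Omar ∩ Oona ∩ Sam ∩ Farrukh ∩ Aarav: 12:00-13:00, 14:00-15:30, 16:00-17:30.
The longest is 14:00-15:30 at 90 minutes.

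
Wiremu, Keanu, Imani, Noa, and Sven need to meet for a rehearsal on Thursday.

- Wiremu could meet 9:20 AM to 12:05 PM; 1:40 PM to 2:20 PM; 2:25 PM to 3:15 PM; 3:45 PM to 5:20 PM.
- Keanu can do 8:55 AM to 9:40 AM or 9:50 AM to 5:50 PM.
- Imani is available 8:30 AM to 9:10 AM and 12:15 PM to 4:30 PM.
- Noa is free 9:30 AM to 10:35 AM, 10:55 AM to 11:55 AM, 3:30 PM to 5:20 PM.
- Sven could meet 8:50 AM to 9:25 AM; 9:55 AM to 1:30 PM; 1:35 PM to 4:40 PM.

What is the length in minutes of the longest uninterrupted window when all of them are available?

Wiremu ∩ Keanu: 09:20-09:40, 09:50-12:05, 13:40-14:20, 14:25-15:15, 15:45-17:20.
Wiremu ∩ Keanu ∩ Imani: 13:40-14:20, 14:25-15:15, 15:45-16:30.
Wiremu ∩ Keanu ∩ Imani ∩ Noa: 15:45-16:30.
Wiremu ∩ Keanu ∩ Imani ∩ Noa ∩ Sven: 15:45-16:30.
So the common availability across everyone is 15:45-16:30.
The longest is 15:45-16:30 at 45 minutes.

45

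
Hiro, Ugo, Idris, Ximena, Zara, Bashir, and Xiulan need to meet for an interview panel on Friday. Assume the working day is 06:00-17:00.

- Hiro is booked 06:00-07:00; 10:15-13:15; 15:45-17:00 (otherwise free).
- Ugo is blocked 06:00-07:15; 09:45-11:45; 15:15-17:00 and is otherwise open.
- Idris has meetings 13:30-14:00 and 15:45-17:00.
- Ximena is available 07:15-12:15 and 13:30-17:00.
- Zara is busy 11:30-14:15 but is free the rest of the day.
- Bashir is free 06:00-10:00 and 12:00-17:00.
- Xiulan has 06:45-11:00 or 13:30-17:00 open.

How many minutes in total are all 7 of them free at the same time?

Hiro free: 07:00-10:15, 13:15-15:45 (invert busy blocks within the working day).
Ugo free: 07:15-09:45, 11:45-15:15 (invert busy blocks within the working day).
Idris free: 06:00-13:30, 14:00-15:45 (invert busy blocks within the working day).
Ximena free: 07:15-12:15, 13:30-17:00.
Zara free: 06:00-11:30, 14:15-17:00 (invert busy blocks within the working day).
Bashir free: 06:00-10:00, 12:00-17:00.
Xiulan free: 06:45-11:00, 13:30-17:00.
Hiro ∩ Ugo: 07:15-09:45, 13:15-15:15.
Hiro ∩ Ugo ∩ Idris: 07:15-09:45, 13:15-13:30, 14:00-15:15.
Hiro ∩ Ugo ∩ Idris ∩ Ximena: 07:15-09:45, 14:00-15:15.
Hiro ∩ Ugo ∩ Idris ∩ Ximena ∩ Zara: 07:15-09:45, 14:15-15:15.
Hiro ∩ Ugo ∩ Idris ∩ Ximena ∩ Zara ∩ Bashir: 07:15-09:45, 14:15-15:15.
Hiro ∩ Ugo ∩ Idris ∩ Ximena ∩ Zara ∩ Bashir ∩ Xiulan: 07:15-09:45, 14:15-15:15.
Summing the common windows: 150 + 60 = 210 minutes.

210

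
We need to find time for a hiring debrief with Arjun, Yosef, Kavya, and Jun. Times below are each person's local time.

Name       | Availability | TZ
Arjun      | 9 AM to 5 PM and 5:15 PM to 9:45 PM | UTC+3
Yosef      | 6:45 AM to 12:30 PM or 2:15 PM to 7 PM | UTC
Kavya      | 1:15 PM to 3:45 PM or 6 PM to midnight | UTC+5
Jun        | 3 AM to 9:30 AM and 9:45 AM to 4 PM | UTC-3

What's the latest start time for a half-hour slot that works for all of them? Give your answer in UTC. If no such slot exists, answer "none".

18:15

Arjun in UTC: 06:00-14:00, 14:15-18:45 (subtract 3h to convert from UTC+3).
Yosef in UTC: 06:45-12:30, 14:15-19:00.
Kavya in UTC: 08:15-10:45, 13:00-19:00 (subtract 5h to convert from UTC+5).
Jun in UTC: 06:00-12:30, 12:45-19:00 (add 3h to convert from UTC-3).
Arjun ∩ Yosef: 06:45-12:30, 14:15-18:45.
Arjun ∩ Yosef ∩ Kavya: 08:15-10:45, 14:15-18:45.
Arjun ∩ Yosef ∩ Kavya ∩ Jun: 08:15-10:45, 14:15-18:45.
The last common window of at least 30 minutes is 14:15-18:45; a 30-minute meeting can start as late as 18:15 and still end by 18:45.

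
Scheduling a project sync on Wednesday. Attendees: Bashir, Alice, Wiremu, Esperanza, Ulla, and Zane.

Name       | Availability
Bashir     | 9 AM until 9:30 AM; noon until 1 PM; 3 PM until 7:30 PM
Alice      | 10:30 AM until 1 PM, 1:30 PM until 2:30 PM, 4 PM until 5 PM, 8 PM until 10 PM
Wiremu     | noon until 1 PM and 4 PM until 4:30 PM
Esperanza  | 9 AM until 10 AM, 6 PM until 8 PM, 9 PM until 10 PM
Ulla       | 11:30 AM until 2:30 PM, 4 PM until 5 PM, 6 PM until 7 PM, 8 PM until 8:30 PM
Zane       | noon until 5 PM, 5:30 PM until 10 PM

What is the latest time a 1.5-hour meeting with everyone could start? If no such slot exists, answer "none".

none

Bashir ∩ Alice: 12:00-13:00, 16:00-17:00.
Bashir ∩ Alice ∩ Wiremu: 12:00-13:00, 16:00-16:30.
Bashir ∩ Alice ∩ Wiremu ∩ Esperanza: ∅.
Bashir ∩ Alice ∩ Wiremu ∩ Esperanza ∩ Ulla: ∅.
Bashir ∩ Alice ∩ Wiremu ∩ Esperanza ∩ Ulla ∩ Zane: ∅.
There is no time when everyone is free.
No common window is at least 90 minutes long.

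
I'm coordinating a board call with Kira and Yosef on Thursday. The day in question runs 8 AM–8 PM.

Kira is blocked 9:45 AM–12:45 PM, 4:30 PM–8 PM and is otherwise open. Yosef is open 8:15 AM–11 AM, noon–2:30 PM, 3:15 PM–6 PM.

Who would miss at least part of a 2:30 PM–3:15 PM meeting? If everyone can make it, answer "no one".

Kira free: 08:00-09:45, 12:45-16:30 (invert busy blocks within the working day).
Yosef free: 08:15-11:00, 12:00-14:30, 15:15-18:00.
Kira: free for 14:30-15:15. Yosef: not fully free for 14:30-15:15.

Yosef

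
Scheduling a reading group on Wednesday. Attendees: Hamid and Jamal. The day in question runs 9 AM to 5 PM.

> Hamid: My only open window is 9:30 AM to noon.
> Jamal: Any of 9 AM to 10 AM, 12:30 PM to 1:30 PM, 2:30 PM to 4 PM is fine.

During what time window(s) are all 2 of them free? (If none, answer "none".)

09:30-10:00

Hamid ∩ Jamal: 09:30-10:00.
So the common availability across everyone is 09:30-10:00.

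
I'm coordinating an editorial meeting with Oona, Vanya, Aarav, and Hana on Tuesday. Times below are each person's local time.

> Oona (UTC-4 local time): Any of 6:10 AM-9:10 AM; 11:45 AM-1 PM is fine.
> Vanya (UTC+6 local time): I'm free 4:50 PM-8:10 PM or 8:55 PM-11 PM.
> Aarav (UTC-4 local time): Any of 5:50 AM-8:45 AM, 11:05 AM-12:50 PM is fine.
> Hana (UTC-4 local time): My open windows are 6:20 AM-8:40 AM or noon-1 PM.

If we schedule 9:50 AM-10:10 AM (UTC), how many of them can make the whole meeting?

1

Oona in UTC: 10:10-13:10, 15:45-17:00 (add 4h to convert from UTC-4).
Vanya in UTC: 10:50-14:10, 14:55-17:00 (subtract 6h to convert from UTC+6).
Aarav in UTC: 09:50-12:45, 15:05-16:50 (add 4h to convert from UTC-4).
Hana in UTC: 10:20-12:40, 16:00-17:00 (add 4h to convert from UTC-4).
Aarav can make the full 09:50-10:10 slot — that's 1.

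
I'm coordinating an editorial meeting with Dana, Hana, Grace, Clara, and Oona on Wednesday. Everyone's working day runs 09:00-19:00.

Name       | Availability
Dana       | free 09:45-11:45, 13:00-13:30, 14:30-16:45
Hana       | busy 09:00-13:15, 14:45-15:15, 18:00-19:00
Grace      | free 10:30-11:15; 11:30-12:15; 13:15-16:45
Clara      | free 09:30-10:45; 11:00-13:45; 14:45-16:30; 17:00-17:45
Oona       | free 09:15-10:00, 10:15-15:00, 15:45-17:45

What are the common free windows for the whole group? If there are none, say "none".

13:15-13:30, 15:45-16:30

Dana free: 09:45-11:45, 13:00-13:30, 14:30-16:45.
Hana free: 13:15-14:45, 15:15-18:00 (invert busy blocks within the working day).
Grace free: 10:30-11:15, 11:30-12:15, 13:15-16:45.
Clara free: 09:30-10:45, 11:00-13:45, 14:45-16:30, 17:00-17:45.
Oona free: 09:15-10:00, 10:15-15:00, 15:45-17:45.
Dana ∩ Hana: 13:15-13:30, 14:30-14:45, 15:15-16:45.
Dana ∩ Hana ∩ Grace: 13:15-13:30, 14:30-14:45, 15:15-16:45.
Dana ∩ Hana ∩ Grace ∩ Clara: 13:15-13:30, 15:15-16:30.
Dana ∩ Hana ∩ Grace ∩ Clara ∩ Oona: 13:15-13:30, 15:45-16:30.
So the common availability across everyone is 13:15-13:30, 15:45-16:30.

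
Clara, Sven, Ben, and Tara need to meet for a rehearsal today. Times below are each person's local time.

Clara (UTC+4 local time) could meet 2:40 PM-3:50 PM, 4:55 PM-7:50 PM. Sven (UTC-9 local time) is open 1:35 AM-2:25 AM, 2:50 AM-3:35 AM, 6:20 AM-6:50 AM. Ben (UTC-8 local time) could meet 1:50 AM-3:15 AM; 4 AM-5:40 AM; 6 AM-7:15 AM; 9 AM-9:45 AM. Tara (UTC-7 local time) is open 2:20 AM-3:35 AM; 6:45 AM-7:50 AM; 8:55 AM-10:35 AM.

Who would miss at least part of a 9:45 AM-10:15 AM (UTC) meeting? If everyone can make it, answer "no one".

Clara in UTC: 10:40-11:50, 12:55-15:50 (subtract 4h to convert from UTC+4).
Sven in UTC: 10:35-11:25, 11:50-12:35, 15:20-15:50 (add 9h to convert from UTC-9).
Ben in UTC: 09:50-11:15, 12:00-13:40, 14:00-15:15, 17:00-17:45 (add 8h to convert from UTC-8).
Tara in UTC: 09:20-10:35, 13:45-14:50, 15:55-17:35 (add 7h to convert from UTC-7).
Clara: not fully free for 09:45-10:15. Sven: not fully free for 09:45-10:15. Ben: not fully free for 09:45-10:15. Tara: free for 09:45-10:15.

Ben, Clara, Sven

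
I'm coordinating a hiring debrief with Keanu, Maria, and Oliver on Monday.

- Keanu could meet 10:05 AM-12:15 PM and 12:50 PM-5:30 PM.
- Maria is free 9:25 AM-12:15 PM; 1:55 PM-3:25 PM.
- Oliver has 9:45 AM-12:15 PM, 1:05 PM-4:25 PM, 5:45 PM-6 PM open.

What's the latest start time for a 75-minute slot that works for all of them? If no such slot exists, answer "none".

Keanu ∩ Maria: 10:05-12:15, 13:55-15:25.
Keanu ∩ Maria ∩ Oliver: 10:05-12:15, 13:55-15:25.
So the common availability across everyone is 10:05-12:15, 13:55-15:25.
The last common window of at least 75 minutes is 13:55-15:25; a 75-minute meeting can start as late as 14:10 and still end by 15:25.

14:10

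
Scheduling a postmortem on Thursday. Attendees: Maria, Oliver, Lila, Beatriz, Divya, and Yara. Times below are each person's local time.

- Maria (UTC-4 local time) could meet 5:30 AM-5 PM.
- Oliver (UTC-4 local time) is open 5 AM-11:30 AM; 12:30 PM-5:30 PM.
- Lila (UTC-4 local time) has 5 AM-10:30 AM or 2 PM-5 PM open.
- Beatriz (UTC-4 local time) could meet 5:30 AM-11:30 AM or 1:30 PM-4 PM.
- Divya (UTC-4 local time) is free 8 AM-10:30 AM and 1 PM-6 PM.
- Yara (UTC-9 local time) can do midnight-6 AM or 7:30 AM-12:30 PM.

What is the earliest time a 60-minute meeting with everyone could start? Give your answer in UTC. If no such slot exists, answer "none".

12:00

Maria in UTC: 09:30-21:00 (add 4h to convert from UTC-4).
Oliver in UTC: 09:00-15:30, 16:30-21:30 (add 4h to convert from UTC-4).
Lila in UTC: 09:00-14:30, 18:00-21:00 (add 4h to convert from UTC-4).
Beatriz in UTC: 09:30-15:30, 17:30-20:00 (add 4h to convert from UTC-4).
Divya in UTC: 12:00-14:30, 17:00-22:00 (add 4h to convert from UTC-4).
Yara in UTC: 09:00-15:00, 16:30-21:30 (add 9h to convert from UTC-9).
Maria ∩ Oliver: 09:30-15:30, 16:30-21:00.
Maria ∩ Oliver ∩ Lila: 09:30-14:30, 18:00-21:00.
Maria ∩ Oliver ∩ Lila ∩ Beatriz: 09:30-14:30, 18:00-20:00.
Maria ∩ Oliver ∩ Lila ∩ Beatriz ∩ Divya: 12:00-14:30, 18:00-20:00.
Maria ∩ Oliver ∩ Lila ∩ Beatriz ∩ Divya ∩ Yara: 12:00-14:30, 18:00-20:00.
So the common availability across everyone is 12:00-14:30, 18:00-20:00.
The first common window of at least 60 minutes is 12:00-14:30, so the earliest start is 12:00.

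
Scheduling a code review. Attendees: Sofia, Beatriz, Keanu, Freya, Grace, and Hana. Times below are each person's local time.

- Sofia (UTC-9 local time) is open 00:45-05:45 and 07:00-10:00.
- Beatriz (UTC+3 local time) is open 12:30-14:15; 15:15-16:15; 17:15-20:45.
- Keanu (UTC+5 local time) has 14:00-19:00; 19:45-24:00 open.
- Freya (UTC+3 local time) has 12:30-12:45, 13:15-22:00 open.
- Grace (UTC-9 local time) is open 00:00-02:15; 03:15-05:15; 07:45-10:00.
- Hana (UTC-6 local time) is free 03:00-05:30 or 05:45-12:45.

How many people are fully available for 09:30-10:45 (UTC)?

4

Sofia in UTC: 09:45-14:45, 16:00-19:00 (add 9h to convert from UTC-9).
Beatriz in UTC: 09:30-11:15, 12:15-13:15, 14:15-17:45 (subtract 3h to convert from UTC+3).
Keanu in UTC: 09:00-14:00, 14:45-19:00 (subtract 5h to convert from UTC+5).
Freya in UTC: 09:30-09:45, 10:15-19:00 (subtract 3h to convert from UTC+3).
Grace in UTC: 09:00-11:15, 12:15-14:15, 16:45-19:00 (add 9h to convert from UTC-9).
Hana in UTC: 09:00-11:30, 11:45-18:45 (add 6h to convert from UTC-6).
Beatriz, Keanu, Grace, and Hana can make the full 09:30-10:45 slot — that's 4.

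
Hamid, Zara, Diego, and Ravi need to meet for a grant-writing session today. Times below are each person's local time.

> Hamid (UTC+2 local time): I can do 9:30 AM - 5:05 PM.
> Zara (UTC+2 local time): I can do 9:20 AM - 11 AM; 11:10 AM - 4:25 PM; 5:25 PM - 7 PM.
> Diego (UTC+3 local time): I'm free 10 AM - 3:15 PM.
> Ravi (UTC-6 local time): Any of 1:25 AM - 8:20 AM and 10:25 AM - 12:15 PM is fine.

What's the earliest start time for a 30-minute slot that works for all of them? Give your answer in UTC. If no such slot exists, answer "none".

07:30

Hamid in UTC: 07:30-15:05 (subtract 2h to convert from UTC+2).
Zara in UTC: 07:20-09:00, 09:10-14:25, 15:25-17:00 (subtract 2h to convert from UTC+2).
Diego in UTC: 07:00-12:15 (subtract 3h to convert from UTC+3).
Ravi in UTC: 07:25-14:20, 16:25-18:15 (add 6h to convert from UTC-6).
Hamid ∩ Zara: 07:30-09:00, 09:10-14:25.
Hamid ∩ Zara ∩ Diego: 07:30-09:00, 09:10-12:15.
Hamid ∩ Zara ∩ Diego ∩ Ravi: 07:30-09:00, 09:10-12:15.
The first common window of at least 30 minutes is 07:30-09:00, so the earliest start is 07:30.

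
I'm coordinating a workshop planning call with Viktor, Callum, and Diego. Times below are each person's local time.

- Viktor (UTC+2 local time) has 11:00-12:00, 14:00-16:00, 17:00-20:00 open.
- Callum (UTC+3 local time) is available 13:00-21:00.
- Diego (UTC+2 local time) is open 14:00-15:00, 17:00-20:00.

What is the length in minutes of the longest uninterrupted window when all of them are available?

180

Viktor in UTC: 09:00-10:00, 12:00-14:00, 15:00-18:00 (subtract 2h to convert from UTC+2).
Callum in UTC: 10:00-18:00 (subtract 3h to convert from UTC+3).
Diego in UTC: 12:00-13:00, 15:00-18:00 (subtract 2h to convert from UTC+2).
Viktor ∩ Callum: 12:00-14:00, 15:00-18:00.
Viktor ∩ Callum ∩ Diego: 12:00-13:00, 15:00-18:00.
Those are the intersection windows.
The longest is 15:00-18:00 at 180 minutes.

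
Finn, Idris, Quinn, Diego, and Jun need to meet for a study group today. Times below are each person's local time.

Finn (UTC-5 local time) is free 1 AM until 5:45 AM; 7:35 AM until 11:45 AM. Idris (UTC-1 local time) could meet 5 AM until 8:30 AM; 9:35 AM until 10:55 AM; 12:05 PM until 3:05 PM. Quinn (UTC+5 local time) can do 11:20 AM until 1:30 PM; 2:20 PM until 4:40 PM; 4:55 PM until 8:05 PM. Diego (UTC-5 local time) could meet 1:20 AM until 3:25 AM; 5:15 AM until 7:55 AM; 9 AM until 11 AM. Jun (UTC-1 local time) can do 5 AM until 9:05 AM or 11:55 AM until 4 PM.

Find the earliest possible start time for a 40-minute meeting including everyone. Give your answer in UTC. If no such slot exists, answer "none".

Finn in UTC: 06:00-10:45, 12:35-16:45 (add 5h to convert from UTC-5).
Idris in UTC: 06:00-09:30, 10:35-11:55, 13:05-16:05 (add 1h to convert from UTC-1).
Quinn in UTC: 06:20-08:30, 09:20-11:40, 11:55-15:05 (subtract 5h to convert from UTC+5).
Diego in UTC: 06:20-08:25, 10:15-12:55, 14:00-16:00 (add 5h to convert from UTC-5).
Jun in UTC: 06:00-10:05, 12:55-17:00 (add 1h to convert from UTC-1).
Finn ∩ Idris: 06:00-09:30, 10:35-10:45, 13:05-16:05.
Finn ∩ Idris ∩ Quinn: 06:20-08:30, 09:20-09:30, 10:35-10:45, 13:05-15:05.
Finn ∩ Idris ∩ Quinn ∩ Diego: 06:20-08:25, 10:35-10:45, 14:00-15:05.
Finn ∩ Idris ∩ Quinn ∩ Diego ∩ Jun: 06:20-08:25, 14:00-15:05.
The first common window of at least 40 minutes is 06:20-08:25, so the earliest start is 06:20.

06:20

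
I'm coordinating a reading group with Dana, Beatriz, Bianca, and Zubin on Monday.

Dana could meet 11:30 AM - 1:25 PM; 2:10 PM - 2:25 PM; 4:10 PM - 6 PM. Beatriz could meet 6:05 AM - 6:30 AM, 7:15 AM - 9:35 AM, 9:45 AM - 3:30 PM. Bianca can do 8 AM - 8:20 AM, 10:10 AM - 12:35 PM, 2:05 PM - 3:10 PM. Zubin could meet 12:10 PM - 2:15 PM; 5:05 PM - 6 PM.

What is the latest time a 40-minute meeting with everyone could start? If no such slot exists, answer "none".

none

Dana ∩ Beatriz: 11:30-13:25, 14:10-14:25.
Dana ∩ Beatriz ∩ Bianca: 11:30-12:35, 14:10-14:25.
Dana ∩ Beatriz ∩ Bianca ∩ Zubin: 12:10-12:35, 14:10-14:15.
Those are the intersection windows.
No common window is at least 40 minutes long.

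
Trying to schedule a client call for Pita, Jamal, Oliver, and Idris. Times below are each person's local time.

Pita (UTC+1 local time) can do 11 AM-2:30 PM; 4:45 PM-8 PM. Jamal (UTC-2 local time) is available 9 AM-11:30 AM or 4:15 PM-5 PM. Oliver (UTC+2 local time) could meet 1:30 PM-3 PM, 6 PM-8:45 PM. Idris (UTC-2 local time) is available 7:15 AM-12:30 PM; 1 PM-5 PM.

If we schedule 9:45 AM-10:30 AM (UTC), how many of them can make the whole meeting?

Pita in UTC: 10:00-13:30, 15:45-19:00 (subtract 1h to convert from UTC+1).
Jamal in UTC: 11:00-13:30, 18:15-19:00 (add 2h to convert from UTC-2).
Oliver in UTC: 11:30-13:00, 16:00-18:45 (subtract 2h to convert from UTC+2).
Idris in UTC: 09:15-14:30, 15:00-19:00 (add 2h to convert from UTC-2).
Idris can make the full 09:45-10:30 slot — that's 1.

1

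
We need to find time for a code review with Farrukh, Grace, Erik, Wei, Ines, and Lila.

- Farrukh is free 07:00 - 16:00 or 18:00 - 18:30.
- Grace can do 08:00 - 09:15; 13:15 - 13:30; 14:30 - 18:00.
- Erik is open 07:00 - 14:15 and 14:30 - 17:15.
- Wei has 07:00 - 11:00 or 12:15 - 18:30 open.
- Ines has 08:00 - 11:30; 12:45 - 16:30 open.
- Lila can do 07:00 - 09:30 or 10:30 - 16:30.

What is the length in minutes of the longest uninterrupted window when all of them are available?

Farrukh ∩ Grace: 08:00-09:15, 13:15-13:30, 14:30-16:00.
Farrukh ∩ Grace ∩ Erik: 08:00-09:15, 13:15-13:30, 14:30-16:00.
Farrukh ∩ Grace ∩ Erik ∩ Wei: 08:00-09:15, 13:15-13:30, 14:30-16:00.
Farrukh ∩ Grace ∩ Erik ∩ Wei ∩ Ines: 08:00-09:15, 13:15-13:30, 14:30-16:00.
Farrukh ∩ Grace ∩ Erik ∩ Wei ∩ Ines ∩ Lila: 08:00-09:15, 13:15-13:30, 14:30-16:00.
The longest is 14:30-16:00 at 90 minutes.

90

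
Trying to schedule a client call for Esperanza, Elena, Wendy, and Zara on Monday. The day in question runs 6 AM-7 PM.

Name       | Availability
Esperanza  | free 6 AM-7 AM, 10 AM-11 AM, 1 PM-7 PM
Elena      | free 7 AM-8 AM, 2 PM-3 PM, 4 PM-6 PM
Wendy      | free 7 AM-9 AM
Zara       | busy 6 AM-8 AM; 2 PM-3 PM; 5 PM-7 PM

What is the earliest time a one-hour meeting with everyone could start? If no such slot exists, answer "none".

Esperanza free: 06:00-07:00, 10:00-11:00, 13:00-19:00.
Elena free: 07:00-08:00, 14:00-15:00, 16:00-18:00.
Wendy free: 07:00-09:00.
Zara free: 08:00-14:00, 15:00-17:00 (invert busy blocks within the working day).
Esperanza ∩ Elena: 14:00-15:00, 16:00-18:00.
Esperanza ∩ Elena ∩ Wendy: ∅.
Esperanza ∩ Elena ∩ Wendy ∩ Zara: ∅.
There is no time when everyone is free.
No common window is at least 60 minutes long.

none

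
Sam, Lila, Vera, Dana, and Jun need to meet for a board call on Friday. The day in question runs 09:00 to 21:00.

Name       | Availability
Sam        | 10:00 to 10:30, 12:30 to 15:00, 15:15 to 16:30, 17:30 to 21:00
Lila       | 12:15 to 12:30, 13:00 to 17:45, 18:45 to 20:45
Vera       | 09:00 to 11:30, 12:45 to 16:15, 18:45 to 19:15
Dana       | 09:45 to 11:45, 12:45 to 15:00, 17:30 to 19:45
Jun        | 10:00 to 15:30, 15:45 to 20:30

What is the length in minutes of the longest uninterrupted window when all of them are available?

120

Sam ∩ Lila: 13:00-15:00, 15:15-16:30, 17:30-17:45, 18:45-20:45.
Sam ∩ Lila ∩ Vera: 13:00-15:00, 15:15-16:15, 18:45-19:15.
Sam ∩ Lila ∩ Vera ∩ Dana: 13:00-15:00, 18:45-19:15.
Sam ∩ Lila ∩ Vera ∩ Dana ∩ Jun: 13:00-15:00, 18:45-19:15.
So the common availability across everyone is 13:00-15:00, 18:45-19:15.
The longest is 13:00-15:00 at 120 minutes.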